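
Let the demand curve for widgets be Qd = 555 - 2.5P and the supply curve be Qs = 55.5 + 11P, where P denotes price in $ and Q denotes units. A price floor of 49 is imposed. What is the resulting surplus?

With P fixed at 49, quantity demanded is 432.5 and quantity supplied is 594.5.
Surplus = Qs - Qd = 594.5 - 432.5 = 162.

Surplus = 162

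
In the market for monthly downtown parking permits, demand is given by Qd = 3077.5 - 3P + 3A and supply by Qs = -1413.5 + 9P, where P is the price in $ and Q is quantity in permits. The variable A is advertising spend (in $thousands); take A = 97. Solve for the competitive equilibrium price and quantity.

P* = 398.5, Q* = 2173

With A = 97, demand is Qd = 3368.5 - 3P.
At equilibrium Qd = Qs, so 3368.5 - 3P = -1413.5 + 9P; collecting terms, 4782 = 12P and P* = 398.5.
Plugging P* into demand: Q* = 3368.5 - 3(398.5) = 2173.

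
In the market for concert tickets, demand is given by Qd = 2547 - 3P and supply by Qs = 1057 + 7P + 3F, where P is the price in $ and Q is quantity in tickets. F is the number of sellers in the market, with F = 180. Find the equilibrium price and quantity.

With F = 180, supply is Qs = 1597 + 7P.
At equilibrium Qd = Qs, so 2547 - 3P = 1597 + 7P; collecting terms, 950 = 10P and P* = 95.
Then Q* = 2547 - 3(95) = 2262.

P* = 95, Q* = 2262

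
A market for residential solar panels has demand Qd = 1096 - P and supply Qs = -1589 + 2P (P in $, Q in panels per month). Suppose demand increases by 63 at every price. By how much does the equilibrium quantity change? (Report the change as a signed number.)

At equilibrium Qd = Qs, so 1096 - P = -1589 + 2P; collecting terms, 2685 = 3P and P* = 895.
Substitute back: Q* = 1096 - 895 = 201.
After the shift, demand is Qd = 1159 - P.
New equilibrium: 2748 = 3P, so P = 916 and Q = 243.
ΔQ = 243 - 201 = 42.

ΔQ = 42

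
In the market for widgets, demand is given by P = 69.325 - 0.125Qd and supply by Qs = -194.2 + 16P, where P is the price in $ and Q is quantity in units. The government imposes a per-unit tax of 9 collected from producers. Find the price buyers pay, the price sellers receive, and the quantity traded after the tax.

P_b = 37.2, P_s = 28.2, Q = 257

Solving each curve for Q: Qd = 554.6 - 8P.
Producers keep P_s = P_b - 9 per unit, so supply in terms of the buyer price is Qs = -338.2 + 16P_b.
Market clearing requires 554.6 - 8P_b = -338.2 + 16P_b; hence 892.8 = 24P_b and P_b = 37.2.
Then P_s = 37.2 - 9 = 28.2 and Q = 554.6 - 8(37.2) = 257.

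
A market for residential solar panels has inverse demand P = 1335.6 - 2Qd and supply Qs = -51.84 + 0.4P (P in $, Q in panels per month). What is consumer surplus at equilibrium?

Consumer surplus = 71824

In direct form, Qd = 667.8 - 0.5P.
Set Qd = Qs: 667.8 - 0.5P = -51.84 + 0.4P, so 719.64 = 0.9P and P* = 799.6.
Then Q* = 667.8 - 0.5(799.6) = 268.
Demand choke price (Qd = 0): P = 667.8/0.5 = 1335.6. Consumer surplus = ½ × (1335.6 - 799.6) × 268 = 71824.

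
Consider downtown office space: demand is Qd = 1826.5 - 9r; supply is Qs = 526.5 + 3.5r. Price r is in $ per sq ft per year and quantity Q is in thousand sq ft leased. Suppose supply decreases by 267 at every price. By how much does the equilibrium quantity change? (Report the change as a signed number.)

ΔQ = -192.24

Set Qd = Qs: 1826.5 - 9r = 526.5 + 3.5r, so 1300 = 12.5r and r* = 104.
Plugging r* into demand: Q* = 1826.5 - 9(104) = 890.5.
After the shift, supply is Qs = 259.5 + 3.5r.
New equilibrium: 1567 = 12.5r, so r = 125.36 and Q = 698.26.
ΔQ = 698.26 - 890.5 = -192.24.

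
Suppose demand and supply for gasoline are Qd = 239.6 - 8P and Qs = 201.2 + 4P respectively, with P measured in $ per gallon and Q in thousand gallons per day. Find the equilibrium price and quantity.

Equating demand and supply, 239.6 - 8P = 201.2 + 4P gives 12P = 38.4, so P* = 3.2.
Then Q* = 239.6 - 8(3.2) = 214.

P* = 3.2, Q* = 214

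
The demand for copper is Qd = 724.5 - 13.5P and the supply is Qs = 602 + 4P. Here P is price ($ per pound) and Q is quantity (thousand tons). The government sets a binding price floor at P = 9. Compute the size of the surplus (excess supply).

Evaluating both curves at the floor price 9 gives Qd = 603, Qs = 638.
Surplus = Qs - Qd = 638 - 603 = 35.

Surplus = 35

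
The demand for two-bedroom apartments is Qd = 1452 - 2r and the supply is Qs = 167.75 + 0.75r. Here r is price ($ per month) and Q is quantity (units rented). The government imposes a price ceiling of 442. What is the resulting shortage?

At r = 442: Qd = 568 and Qs = 499.25.
Shortage = Qd - Qs = 568 - 499.25 = 68.75.

Shortage = 68.75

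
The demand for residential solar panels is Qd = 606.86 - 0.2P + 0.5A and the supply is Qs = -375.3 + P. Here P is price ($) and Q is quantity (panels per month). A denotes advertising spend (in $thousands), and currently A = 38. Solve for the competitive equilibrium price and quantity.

With A = 38, demand is Qd = 625.86 - 0.2P.
The market clears where 625.86 - 0.2P = -375.3 + P. Rearranging, 1.2P = 1001.16, hence P* = 834.3.
Then Q* = 625.86 - 0.2(834.3) = 459.

P* = 834.3, Q* = 459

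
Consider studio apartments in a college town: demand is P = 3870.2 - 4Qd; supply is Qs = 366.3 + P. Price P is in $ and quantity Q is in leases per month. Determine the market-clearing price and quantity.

In direct form, Qd = 967.55 - 0.25P.
Set Qd = Qs: 967.55 - 0.25P = 366.3 + P, so 601.25 = 1.25P and P* = 481.
From the demand curve, Q* = 967.55 - 0.25(481) = 847.3.

P* = 481, Q* = 847.3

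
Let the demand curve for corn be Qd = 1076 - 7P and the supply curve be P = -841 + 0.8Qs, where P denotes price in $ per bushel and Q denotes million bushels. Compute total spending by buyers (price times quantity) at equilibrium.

Total spending by buyers = 3165

Rewriting in direct form: Qs = 1051.25 + 1.25P.
The market clears where 1076 - 7P = 1051.25 + 1.25P. Rearranging, 8.25P = 24.75, hence P* = 3.
Plugging P* into demand: Q* = 1076 - 7(3) = 1055.
Total spending by buyers = P* × Q* = 3 × 1055 = 3165.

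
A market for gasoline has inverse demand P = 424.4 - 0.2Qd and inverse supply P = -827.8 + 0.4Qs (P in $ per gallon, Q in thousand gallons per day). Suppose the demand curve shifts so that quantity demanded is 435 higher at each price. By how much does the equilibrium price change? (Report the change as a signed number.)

ΔP = 58

Inverting to quantity form: Qd = 2122 - 5P and Qs = 2069.5 + 2.5P.
At equilibrium Qd = Qs, so 2122 - 5P = 2069.5 + 2.5P; collecting terms, 52.5 = 7.5P and P* = 7.
Substitute back: Q* = 2122 - 5(7) = 2087.
After the shift, demand is Qd = 2557 - 5P.
New equilibrium: 487.5 = 7.5P, so P = 65 and Q = 2232.
ΔP = 65 - 7 = 58.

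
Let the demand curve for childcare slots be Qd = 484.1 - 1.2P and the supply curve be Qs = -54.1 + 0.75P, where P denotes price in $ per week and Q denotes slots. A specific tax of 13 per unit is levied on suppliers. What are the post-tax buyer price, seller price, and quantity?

P_b = 281, P_s = 268, Q = 146.9

The tax drives a wedge P_b - P_s = 13. Substituting P_s = P_b - 13 into supply: Qs = -63.85 + 0.75P_b.
Market clearing requires 484.1 - 1.2P_b = -63.85 + 0.75P_b; hence 547.95 = 1.95P_b and P_b = 281.
So P_s = 268 and the quantity traded is Q = 484.1 - 1.2(281) = 146.9.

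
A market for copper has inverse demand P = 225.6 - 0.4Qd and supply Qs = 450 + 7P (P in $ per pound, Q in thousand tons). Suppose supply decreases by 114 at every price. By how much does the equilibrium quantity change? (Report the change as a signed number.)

ΔQ = -30

Inverting to quantity form: Qd = 564 - 2.5P.
At equilibrium Qd = Qs, so 564 - 2.5P = 450 + 7P; collecting terms, 114 = 9.5P and P* = 12.
Substitute back: Q* = 564 - 2.5(12) = 534.
After the shift, supply is Qs = 336 + 7P.
The new intersection has 228 = 9.5P, i.e. P = 24, Q = 504.
ΔQ = 504 - 534 = -30.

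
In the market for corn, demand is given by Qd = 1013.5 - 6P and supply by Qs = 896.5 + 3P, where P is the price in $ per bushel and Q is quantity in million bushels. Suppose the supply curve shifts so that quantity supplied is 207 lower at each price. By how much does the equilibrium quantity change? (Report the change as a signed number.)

ΔQ = -138

Equating demand and supply, 1013.5 - 6P = 896.5 + 3P gives 9P = 117, so P* = 13.
Then Q* = 1013.5 - 6(13) = 935.5.
After the shift, supply is Qs = 689.5 + 3P.
Re-solving, 9P = 324 gives P = 36 and Q = 797.5.
ΔQ = 797.5 - 935.5 = -138.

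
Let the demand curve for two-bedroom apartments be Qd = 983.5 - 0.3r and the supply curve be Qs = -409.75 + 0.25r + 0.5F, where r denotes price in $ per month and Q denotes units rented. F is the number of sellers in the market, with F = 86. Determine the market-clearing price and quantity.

r* = 2455, Q* = 247

With F = 86, supply is Qs = -366.75 + 0.25r.
Set Qd = Qs: 983.5 - 0.3r = -366.75 + 0.25r, so 1350.25 = 0.55r and r* = 2455.
Then Q* = 983.5 - 0.3(2455) = 247.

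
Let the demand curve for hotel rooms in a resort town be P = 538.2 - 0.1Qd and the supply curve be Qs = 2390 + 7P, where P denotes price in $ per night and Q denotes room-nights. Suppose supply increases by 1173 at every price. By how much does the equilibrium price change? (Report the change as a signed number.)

ΔP = -69

Solving each curve for Q: Qd = 5382 - 10P.
Set Qd = Qs: 5382 - 10P = 2390 + 7P, so 2992 = 17P and P* = 176.
Substitute back: Q* = 5382 - 10(176) = 3622.
After the shift, supply is Qs = 3563 + 7P.
The new intersection has 1819 = 17P, i.e. P = 107, Q = 4312.
ΔP = 107 - 176 = -69.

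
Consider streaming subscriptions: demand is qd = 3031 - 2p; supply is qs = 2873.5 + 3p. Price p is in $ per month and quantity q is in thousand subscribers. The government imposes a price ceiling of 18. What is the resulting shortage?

With p fixed at 18, quantity demanded is 2995 and quantity supplied is 2927.5.
Shortage = qd - qs = 2995 - 2927.5 = 67.5.

Shortage = 67.5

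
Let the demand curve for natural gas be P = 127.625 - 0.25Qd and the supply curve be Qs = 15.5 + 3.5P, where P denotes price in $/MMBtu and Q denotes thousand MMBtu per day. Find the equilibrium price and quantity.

Rewriting in direct form: Qd = 510.5 - 4P.
Equating demand and supply, 510.5 - 4P = 15.5 + 3.5P gives 7.5P = 495, so P* = 66.
Plugging P* into demand: Q* = 510.5 - 4(66) = 246.5.

P* = 66, Q* = 246.5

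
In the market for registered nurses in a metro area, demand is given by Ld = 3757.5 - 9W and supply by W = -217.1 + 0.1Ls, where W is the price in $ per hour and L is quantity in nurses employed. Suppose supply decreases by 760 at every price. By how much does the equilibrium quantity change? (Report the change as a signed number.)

ΔL = -360

Inverting to quantity form: Ls = 2171 + 10W.
The market clears where 3757.5 - 9W = 2171 + 10W. Rearranging, 19W = 1586.5, hence W* = 83.5.
From the demand curve, L* = 3757.5 - 9(83.5) = 3006.
After the shift, supply is Ls = 1411 + 10W.
The new intersection has 2346.5 = 19W, i.e. W = 123.5, L = 2646.
ΔL = 2646 - 3006 = -360.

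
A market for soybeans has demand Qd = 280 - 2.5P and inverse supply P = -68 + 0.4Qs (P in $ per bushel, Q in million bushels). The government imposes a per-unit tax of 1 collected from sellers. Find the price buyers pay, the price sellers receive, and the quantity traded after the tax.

Rewriting in direct form: Qs = 170 + 2.5P.
The tax drives a wedge P_b - P_s = 1. Substituting P_s = P_b - 1 into supply: Qs = 167.5 + 2.5P_b.
Set Qd = Qs: 280 - 2.5P_b = 167.5 + 2.5P_b, so 112.5 = 5P_b and P_b = 22.5.
So P_s = 21.5 and the quantity traded is Q = 280 - 2.5(22.5) = 223.75.

P_b = 22.5, P_s = 21.5, Q = 223.75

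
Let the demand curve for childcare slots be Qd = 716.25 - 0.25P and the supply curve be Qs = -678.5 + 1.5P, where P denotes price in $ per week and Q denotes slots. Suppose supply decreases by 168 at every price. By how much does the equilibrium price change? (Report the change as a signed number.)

Equating demand and supply, 716.25 - 0.25P = -678.5 + 1.5P gives 1.75P = 1394.75, so P* = 797.
Substitute back: Q* = 716.25 - 0.25(797) = 517.
After the shift, supply is Qs = -846.5 + 1.5P.
New equilibrium: 1562.75 = 1.75P, so P = 893 and Q = 493.
ΔP = 893 - 797 = 96.

ΔP = 96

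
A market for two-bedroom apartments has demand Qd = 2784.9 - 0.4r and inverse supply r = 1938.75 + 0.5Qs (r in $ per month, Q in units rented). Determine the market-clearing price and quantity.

In direct form, Qs = -3877.5 + 2r.
The market clears where 2784.9 - 0.4r = -3877.5 + 2r. Rearranging, 2.4r = 6662.4, hence r* = 2776.
Then Q* = 2784.9 - 0.4(2776) = 1674.5.

r* = 2776, Q* = 1674.5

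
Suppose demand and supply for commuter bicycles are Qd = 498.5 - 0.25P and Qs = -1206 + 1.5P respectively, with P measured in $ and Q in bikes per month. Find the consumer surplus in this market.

The market clears where 498.5 - 0.25P = -1206 + 1.5P. Rearranging, 1.75P = 1704.5, hence P* = 974.
From the demand curve, Q* = 498.5 - 0.25(974) = 255.
Demand choke price (Qd = 0): P = 498.5/0.25 = 1994. Consumer surplus = ½ × (1994 - 974) × 255 = 130050.

Consumer surplus = 130050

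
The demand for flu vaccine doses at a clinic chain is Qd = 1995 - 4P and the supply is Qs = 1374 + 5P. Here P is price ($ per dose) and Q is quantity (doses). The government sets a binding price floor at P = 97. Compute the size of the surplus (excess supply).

Evaluating both curves at the floor price 97 gives Qd = 1607, Qs = 1859.
Surplus = Qs - Qd = 1859 - 1607 = 252.

Surplus = 252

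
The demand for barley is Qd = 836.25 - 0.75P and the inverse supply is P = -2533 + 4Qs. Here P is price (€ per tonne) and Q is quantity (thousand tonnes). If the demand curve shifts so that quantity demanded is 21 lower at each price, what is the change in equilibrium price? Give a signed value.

ΔP = -21

Rewriting in direct form: Qs = 633.25 + 0.25P.
Set Qd = Qs: 836.25 - 0.75P = 633.25 + 0.25P, so 203 = P and P* = 203.
Then Q* = 836.25 - 0.75(203) = 684.
After the shift, demand is Qd = 815.25 - 0.75P.
Re-solving, P = 182 gives P = 182 and Q = 678.75.
ΔP = 182 - 203 = -21.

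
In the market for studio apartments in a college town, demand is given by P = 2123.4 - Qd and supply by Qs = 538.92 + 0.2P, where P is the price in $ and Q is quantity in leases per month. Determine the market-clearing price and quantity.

In direct form, Qd = 2123.4 - P.
Equating demand and supply, 2123.4 - P = 538.92 + 0.2P gives 1.2P = 1584.48, so P* = 1320.4.
Then Q* = 2123.4 - 1320.4 = 803.

P* = 1320.4, Q* = 803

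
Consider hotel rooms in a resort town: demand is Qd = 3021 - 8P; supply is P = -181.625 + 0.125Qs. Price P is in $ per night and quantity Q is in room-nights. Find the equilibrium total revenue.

Total revenue = 219226

In direct form, Qs = 1453 + 8P.
The market clears where 3021 - 8P = 1453 + 8P. Rearranging, 16P = 1568, hence P* = 98.
Plugging P* into demand: Q* = 3021 - 8(98) = 2237.
Total revenue = P* × Q* = 98 × 2237 = 219226.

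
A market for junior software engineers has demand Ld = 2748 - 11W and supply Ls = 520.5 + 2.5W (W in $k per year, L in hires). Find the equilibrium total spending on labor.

Total spending on labor = 153945

Equating demand and supply, 2748 - 11W = 520.5 + 2.5W gives 13.5W = 2227.5, so W* = 165.
From the demand curve, L* = 2748 - 11(165) = 933.
Total spending on labor = W* × L* = 165 × 933 = 153945.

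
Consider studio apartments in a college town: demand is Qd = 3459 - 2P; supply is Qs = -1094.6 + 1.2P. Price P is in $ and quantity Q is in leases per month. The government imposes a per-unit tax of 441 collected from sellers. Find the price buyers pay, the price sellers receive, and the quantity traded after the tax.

With a tax of 441 on sellers, they supply based on the net price P_s = P_b - 441, so Qs = -1623.8 + 1.2P_b.
Equate demand and the shifted supply: 3459 - 2P_b = -1623.8 + 1.2P_b, giving 3.2P_b = 5082.8, so P_b = 1588.375.
So P_s = 1147.375 and the quantity traded is Q = 3459 - 2(1588.375) = 282.25.

P_b = 1588.375, P_s = 1147.375, Q = 282.25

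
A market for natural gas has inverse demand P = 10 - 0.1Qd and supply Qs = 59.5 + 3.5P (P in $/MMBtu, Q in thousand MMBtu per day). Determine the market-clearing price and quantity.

Inverting to quantity form: Qd = 100 - 10P.
Equating demand and supply, 100 - 10P = 59.5 + 3.5P gives 13.5P = 40.5, so P* = 3.
Plugging P* into demand: Q* = 100 - 10(3) = 70.

P* = 3, Q* = 70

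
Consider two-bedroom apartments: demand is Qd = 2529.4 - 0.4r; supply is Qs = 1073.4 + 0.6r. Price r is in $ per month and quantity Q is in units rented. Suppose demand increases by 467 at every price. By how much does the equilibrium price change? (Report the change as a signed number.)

Δr = 467

The market clears where 2529.4 - 0.4r = 1073.4 + 0.6r. Rearranging, r = 1456, hence r* = 1456.
Then Q* = 2529.4 - 0.4(1456) = 1947.
After the shift, demand is Qd = 2996.4 - 0.4r.
New equilibrium: 1923 = r, so r = 1923 and Q = 2227.2.
Δr = 1923 - 1456 = 467.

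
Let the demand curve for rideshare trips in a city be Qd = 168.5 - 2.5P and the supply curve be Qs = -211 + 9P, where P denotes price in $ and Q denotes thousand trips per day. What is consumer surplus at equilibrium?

The market clears where 168.5 - 2.5P = -211 + 9P. Rearranging, 11.5P = 379.5, hence P* = 33.
From the demand curve, Q* = 168.5 - 2.5(33) = 86.
Demand choke price (Qd = 0): P = 168.5/2.5 = 67.4. Consumer surplus = ½ × (67.4 - 33) × 86 = 1479.2.

Consumer surplus = 1479.2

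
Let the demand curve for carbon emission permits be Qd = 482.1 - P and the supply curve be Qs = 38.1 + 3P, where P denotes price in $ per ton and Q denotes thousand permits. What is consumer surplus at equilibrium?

Consumer surplus = 68857.605

Equating demand and supply, 482.1 - P = 38.1 + 3P gives 4P = 444, so P* = 111.
Then Q* = 482.1 - 111 = 371.1.
Demand choke price (Qd = 0): P = 482.1. Consumer surplus = ½ × (482.1 - 111) × 371.1 = 68857.605.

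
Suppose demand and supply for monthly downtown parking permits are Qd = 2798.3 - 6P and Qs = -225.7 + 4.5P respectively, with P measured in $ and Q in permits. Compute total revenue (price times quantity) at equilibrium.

Total revenue = 308246.4

Set Qd = Qs: 2798.3 - 6P = -225.7 + 4.5P, so 3024 = 10.5P and P* = 288.
From the demand curve, Q* = 2798.3 - 6(288) = 1070.3.
Total revenue = P* × Q* = 288 × 1070.3 = 308246.4.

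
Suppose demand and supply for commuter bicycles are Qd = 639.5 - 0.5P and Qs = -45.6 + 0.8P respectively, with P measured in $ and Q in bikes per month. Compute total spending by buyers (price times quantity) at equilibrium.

Total spending by buyers = 198152

The market clears where 639.5 - 0.5P = -45.6 + 0.8P. Rearranging, 1.3P = 685.1, hence P* = 527.
Plugging P* into demand: Q* = 639.5 - 0.5(527) = 376.
Total spending by buyers = P* × Q* = 527 × 376 = 198152.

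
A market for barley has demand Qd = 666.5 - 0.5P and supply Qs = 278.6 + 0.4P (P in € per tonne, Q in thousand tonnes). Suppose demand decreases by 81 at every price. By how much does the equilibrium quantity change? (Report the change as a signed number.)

ΔQ = -36

Set Qd = Qs: 666.5 - 0.5P = 278.6 + 0.4P, so 387.9 = 0.9P and P* = 431.
Plugging P* into demand: Q* = 666.5 - 0.5(431) = 451.
After the shift, demand is Qd = 585.5 - 0.5P.
Re-solving, 0.9P = 306.9 gives P = 341 and Q = 415.
ΔQ = 415 - 451 = -36.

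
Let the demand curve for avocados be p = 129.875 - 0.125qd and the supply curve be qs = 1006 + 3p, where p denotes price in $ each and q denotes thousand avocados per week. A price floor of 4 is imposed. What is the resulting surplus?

Surplus = 11

Rewriting in direct form: qd = 1039 - 8p.
At p = 4: qd = 1007 and qs = 1018.
Surplus = qs - qd = 1018 - 1007 = 11.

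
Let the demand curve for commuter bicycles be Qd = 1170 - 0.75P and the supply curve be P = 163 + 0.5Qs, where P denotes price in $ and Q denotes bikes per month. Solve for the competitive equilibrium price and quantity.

P* = 544, Q* = 762

Rewriting in direct form: Qs = -326 + 2P.
The market clears where 1170 - 0.75P = -326 + 2P. Rearranging, 2.75P = 1496, hence P* = 544.
Then Q* = 1170 - 0.75(544) = 762.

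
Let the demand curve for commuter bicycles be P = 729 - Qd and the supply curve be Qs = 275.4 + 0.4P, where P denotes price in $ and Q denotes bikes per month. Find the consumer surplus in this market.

In direct form, Qd = 729 - P.
At equilibrium Qd = Qs, so 729 - P = 275.4 + 0.4P; collecting terms, 453.6 = 1.4P and P* = 324.
Plugging P* into demand: Q* = 729 - 324 = 405.
Demand choke price (Qd = 0): P = 729. Consumer surplus = ½ × (729 - 324) × 405 = 82012.5.

Consumer surplus = 82012.5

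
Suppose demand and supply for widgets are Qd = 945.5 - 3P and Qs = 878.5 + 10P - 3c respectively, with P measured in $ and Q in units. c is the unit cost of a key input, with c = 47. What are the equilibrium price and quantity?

With c = 47, supply is Qs = 737.5 + 10P.
At equilibrium Qd = Qs, so 945.5 - 3P = 737.5 + 10P; collecting terms, 208 = 13P and P* = 16.
From the demand curve, Q* = 945.5 - 3(16) = 897.5.

P* = 16, Q* = 897.5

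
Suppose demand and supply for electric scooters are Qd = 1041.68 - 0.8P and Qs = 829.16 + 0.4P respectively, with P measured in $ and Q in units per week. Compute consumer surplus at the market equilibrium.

Consumer surplus = 506250

At equilibrium Qd = Qs, so 1041.68 - 0.8P = 829.16 + 0.4P; collecting terms, 212.52 = 1.2P and P* = 177.1.
Plugging P* into demand: Q* = 1041.68 - 0.8(177.1) = 900.
Demand choke price (Qd = 0): P = 1041.68/0.8 = 1302.1. Consumer surplus = ½ × (1302.1 - 177.1) × 900 = 506250.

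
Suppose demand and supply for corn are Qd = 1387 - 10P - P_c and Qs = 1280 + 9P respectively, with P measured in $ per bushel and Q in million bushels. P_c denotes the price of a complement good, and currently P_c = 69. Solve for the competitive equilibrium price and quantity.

With P_c = 69, demand is Qd = 1318 - 10P.
Set Qd = Qs: 1318 - 10P = 1280 + 9P, so 38 = 19P and P* = 2.
Substitute back: Q* = 1318 - 10(2) = 1298.

P* = 2, Q* = 1298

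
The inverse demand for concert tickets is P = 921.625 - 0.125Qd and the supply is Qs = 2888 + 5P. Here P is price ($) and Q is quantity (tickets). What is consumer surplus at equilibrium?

Consumer surplus = 1329985.5625

Rewriting in direct form: Qd = 7373 - 8P.
Set Qd = Qs: 7373 - 8P = 2888 + 5P, so 4485 = 13P and P* = 345.
Plugging P* into demand: Q* = 7373 - 8(345) = 4613.
Demand choke price (Qd = 0): P = 7373/8 = 921.625. Consumer surplus = ½ × (921.625 - 345) × 4613 = 1329985.5625.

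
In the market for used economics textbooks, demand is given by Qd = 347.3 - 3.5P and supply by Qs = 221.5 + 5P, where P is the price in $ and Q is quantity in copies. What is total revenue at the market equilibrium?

Equating demand and supply, 347.3 - 3.5P = 221.5 + 5P gives 8.5P = 125.8, so P* = 14.8.
Substitute back: Q* = 347.3 - 3.5(14.8) = 295.5.
Total revenue = P* × Q* = 14.8 × 295.5 = 4373.4.

Total revenue = 4373.4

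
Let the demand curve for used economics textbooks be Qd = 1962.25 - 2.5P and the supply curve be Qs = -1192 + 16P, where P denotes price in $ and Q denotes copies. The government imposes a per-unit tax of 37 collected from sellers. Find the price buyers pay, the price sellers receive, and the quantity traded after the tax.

P_b = 202.5, P_s = 165.5, Q = 1456

The tax drives a wedge P_b - P_s = 37. Substituting P_s = P_b - 37 into supply: Qs = -1784 + 16P_b.
Equate demand and the shifted supply: 1962.25 - 2.5P_b = -1784 + 16P_b, giving 18.5P_b = 3746.25, so P_b = 202.5.
Then P_s = 202.5 - 37 = 165.5 and Q = 1962.25 - 2.5(202.5) = 1456.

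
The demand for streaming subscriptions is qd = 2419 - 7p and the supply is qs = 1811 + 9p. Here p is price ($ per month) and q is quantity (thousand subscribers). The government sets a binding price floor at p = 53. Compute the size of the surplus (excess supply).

Surplus = 240

Evaluating both curves at the floor price 53 gives qd = 2048, qs = 2288.
Surplus = qs - qd = 2288 - 2048 = 240.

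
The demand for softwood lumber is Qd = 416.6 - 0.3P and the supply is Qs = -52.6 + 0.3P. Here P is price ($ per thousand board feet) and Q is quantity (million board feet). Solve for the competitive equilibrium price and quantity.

Set Qd = Qs: 416.6 - 0.3P = -52.6 + 0.3P, so 469.2 = 0.6P and P* = 782.
Substitute back: Q* = 416.6 - 0.3(782) = 182.

P* = 782, Q* = 182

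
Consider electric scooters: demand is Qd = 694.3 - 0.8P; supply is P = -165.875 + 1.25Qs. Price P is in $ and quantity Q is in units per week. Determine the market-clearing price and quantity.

P* = 351, Q* = 413.5

Rewriting in direct form: Qs = 132.7 + 0.8P.
At equilibrium Qd = Qs, so 694.3 - 0.8P = 132.7 + 0.8P; collecting terms, 561.6 = 1.6P and P* = 351.
From the demand curve, Q* = 694.3 - 0.8(351) = 413.5.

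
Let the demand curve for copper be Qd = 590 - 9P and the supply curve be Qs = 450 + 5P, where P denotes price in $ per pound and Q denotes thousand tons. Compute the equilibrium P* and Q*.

Set Qd = Qs: 590 - 9P = 450 + 5P, so 140 = 14P and P* = 10.
Substitute back: Q* = 590 - 9(10) = 500.

P* = 10, Q* = 500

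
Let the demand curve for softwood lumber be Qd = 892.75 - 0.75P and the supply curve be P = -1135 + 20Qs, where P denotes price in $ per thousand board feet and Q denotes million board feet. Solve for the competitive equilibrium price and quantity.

Solving each curve for Q: Qs = 56.75 + 0.05P.
Equating demand and supply, 892.75 - 0.75P = 56.75 + 0.05P gives 0.8P = 836, so P* = 1045.
Then Q* = 892.75 - 0.75(1045) = 109.

P* = 1045, Q* = 109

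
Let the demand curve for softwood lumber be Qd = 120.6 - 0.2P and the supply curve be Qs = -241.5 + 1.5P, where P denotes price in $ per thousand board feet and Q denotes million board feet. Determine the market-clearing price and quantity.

P* = 213, Q* = 78

Equating demand and supply, 120.6 - 0.2P = -241.5 + 1.5P gives 1.7P = 362.1, so P* = 213.
Then Q* = 120.6 - 0.2(213) = 78.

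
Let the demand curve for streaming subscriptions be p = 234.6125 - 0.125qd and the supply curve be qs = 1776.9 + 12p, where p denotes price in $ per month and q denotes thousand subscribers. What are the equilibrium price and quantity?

p* = 5, q* = 1836.9

Rewriting in direct form: qd = 1876.9 - 8p.
Set qd = qs: 1876.9 - 8p = 1776.9 + 12p, so 100 = 20p and p* = 5.
Plugging p* into demand: q* = 1876.9 - 8(5) = 1836.9.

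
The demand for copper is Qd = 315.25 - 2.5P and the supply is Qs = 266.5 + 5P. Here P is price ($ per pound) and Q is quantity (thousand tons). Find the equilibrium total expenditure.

Set Qd = Qs: 315.25 - 2.5P = 266.5 + 5P, so 48.75 = 7.5P and P* = 6.5.
From the demand curve, Q* = 315.25 - 2.5(6.5) = 299.
Total expenditure = P* × Q* = 6.5 × 299 = 1943.5.

Total expenditure = 1943.5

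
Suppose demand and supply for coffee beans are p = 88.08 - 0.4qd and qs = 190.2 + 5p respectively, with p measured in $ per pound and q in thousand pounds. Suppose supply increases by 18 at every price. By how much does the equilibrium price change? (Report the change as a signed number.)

Δp = -2.4

Inverting to quantity form: qd = 220.2 - 2.5p.
Set qd = qs: 220.2 - 2.5p = 190.2 + 5p, so 30 = 7.5p and p* = 4.
Then q* = 220.2 - 2.5(4) = 210.2.
After the shift, supply is qs = 208.2 + 5p.
The new intersection has 12 = 7.5p, i.e. p = 1.6, q = 216.2.
Δp = 1.6 - 4 = -2.4.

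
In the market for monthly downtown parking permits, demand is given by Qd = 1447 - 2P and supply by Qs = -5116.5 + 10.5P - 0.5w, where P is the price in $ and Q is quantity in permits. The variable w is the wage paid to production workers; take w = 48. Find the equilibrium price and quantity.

With w = 48, supply is Qs = -5140.5 + 10.5P.
Equating demand and supply, 1447 - 2P = -5140.5 + 10.5P gives 12.5P = 6587.5, so P* = 527.
From the demand curve, Q* = 1447 - 2(527) = 393.

P* = 527, Q* = 393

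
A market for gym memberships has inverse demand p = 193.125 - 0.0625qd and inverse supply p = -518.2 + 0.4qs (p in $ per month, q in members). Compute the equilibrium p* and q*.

Rewriting in direct form: qd = 3090 - 16p and qs = 1295.5 + 2.5p.
Equating demand and supply, 3090 - 16p = 1295.5 + 2.5p gives 18.5p = 1794.5, so p* = 97.
From the demand curve, q* = 3090 - 16(97) = 1538.

p* = 97, q* = 1538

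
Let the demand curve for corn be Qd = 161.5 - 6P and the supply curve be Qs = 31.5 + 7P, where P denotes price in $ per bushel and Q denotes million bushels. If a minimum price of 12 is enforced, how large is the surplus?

Surplus = 26

With P fixed at 12, quantity demanded is 89.5 and quantity supplied is 115.5.
Surplus = Qs - Qd = 115.5 - 89.5 = 26.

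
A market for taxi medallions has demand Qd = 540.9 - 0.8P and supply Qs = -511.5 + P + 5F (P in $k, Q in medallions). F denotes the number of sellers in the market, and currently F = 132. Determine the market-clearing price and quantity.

P* = 218, Q* = 366.5

With F = 132, supply is Qs = 148.5 + P.
Equating demand and supply, 540.9 - 0.8P = 148.5 + P gives 1.8P = 392.4, so P* = 218.
Plugging P* into demand: Q* = 540.9 - 0.8(218) = 366.5.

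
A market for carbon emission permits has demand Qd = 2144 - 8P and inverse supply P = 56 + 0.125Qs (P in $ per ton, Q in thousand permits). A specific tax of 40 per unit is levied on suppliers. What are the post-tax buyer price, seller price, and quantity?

Solving each curve for Q: Qs = -448 + 8P.
With a tax of 40 on suppliers, they supply based on the net price P_s = P_b - 40, so Qs = -768 + 8P_b.
Market clearing requires 2144 - 8P_b = -768 + 8P_b; hence 2912 = 16P_b and P_b = 182.
Then P_s = 182 - 40 = 142 and Q = 2144 - 8(182) = 688.

P_b = 182, P_s = 142, Q = 688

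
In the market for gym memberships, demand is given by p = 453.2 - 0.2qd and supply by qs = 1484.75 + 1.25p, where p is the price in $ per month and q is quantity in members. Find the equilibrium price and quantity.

p* = 125, q* = 1641

In direct form, qd = 2266 - 5p.
At equilibrium qd = qs, so 2266 - 5p = 1484.75 + 1.25p; collecting terms, 781.25 = 6.25p and p* = 125.
Plugging p* into demand: q* = 2266 - 5(125) = 1641.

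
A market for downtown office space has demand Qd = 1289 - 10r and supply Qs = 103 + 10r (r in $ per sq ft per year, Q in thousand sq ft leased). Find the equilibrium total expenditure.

Equating demand and supply, 1289 - 10r = 103 + 10r gives 20r = 1186, so r* = 59.3.
From the demand curve, Q* = 1289 - 10(59.3) = 696.
Total expenditure = r* × Q* = 59.3 × 696 = 41272.8.

Total expenditure = 41272.8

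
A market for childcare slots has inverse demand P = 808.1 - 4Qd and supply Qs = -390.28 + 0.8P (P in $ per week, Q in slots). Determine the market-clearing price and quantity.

P* = 564.1, Q* = 61

Inverting to quantity form: Qd = 202.025 - 0.25P.
Set Qd = Qs: 202.025 - 0.25P = -390.28 + 0.8P, so 592.305 = 1.05P and P* = 564.1.
Substitute back: Q* = 202.025 - 0.25(564.1) = 61.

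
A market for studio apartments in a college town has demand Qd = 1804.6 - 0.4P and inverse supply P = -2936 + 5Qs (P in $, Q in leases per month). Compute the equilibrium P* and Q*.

Inverting to quantity form: Qs = 587.2 + 0.2P.
Equating demand and supply, 1804.6 - 0.4P = 587.2 + 0.2P gives 0.6P = 1217.4, so P* = 2029.
Substitute back: Q* = 1804.6 - 0.4(2029) = 993.

P* = 2029, Q* = 993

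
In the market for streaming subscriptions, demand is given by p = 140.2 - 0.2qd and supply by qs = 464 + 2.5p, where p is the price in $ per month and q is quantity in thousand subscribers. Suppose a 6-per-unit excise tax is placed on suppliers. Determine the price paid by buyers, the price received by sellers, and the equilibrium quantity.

Solving each curve for q: qd = 701 - 5p.
The tax drives a wedge p_b - p_s = 6. Substituting p_s = p_b - 6 into supply: qs = 449 + 2.5p_b.
Set qd = qs: 701 - 5p_b = 449 + 2.5p_b, so 252 = 7.5p_b and p_b = 33.6.
Then p_s = 33.6 - 6 = 27.6 and q = 701 - 5(33.6) = 533.

p_b = 33.6, p_s = 27.6, q = 533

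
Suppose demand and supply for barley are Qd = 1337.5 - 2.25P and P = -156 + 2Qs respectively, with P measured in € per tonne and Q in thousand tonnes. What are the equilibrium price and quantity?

P* = 458, Q* = 307

Inverting to quantity form: Qs = 78 + 0.5P.
Set Qd = Qs: 1337.5 - 2.25P = 78 + 0.5P, so 1259.5 = 2.75P and P* = 458.
Plugging P* into demand: Q* = 1337.5 - 2.25(458) = 307.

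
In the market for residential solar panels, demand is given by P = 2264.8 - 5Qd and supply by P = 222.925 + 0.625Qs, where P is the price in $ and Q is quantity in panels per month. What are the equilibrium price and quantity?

P* = 449.8, Q* = 363

In direct form, Qd = 452.96 - 0.2P and Qs = -356.68 + 1.6P.
At equilibrium Qd = Qs, so 452.96 - 0.2P = -356.68 + 1.6P; collecting terms, 809.64 = 1.8P and P* = 449.8.
From the demand curve, Q* = 452.96 - 0.2(449.8) = 363.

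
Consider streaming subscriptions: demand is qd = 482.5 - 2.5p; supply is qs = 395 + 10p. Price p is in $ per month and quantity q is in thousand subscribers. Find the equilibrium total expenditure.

Total expenditure = 3255

Equating demand and supply, 482.5 - 2.5p = 395 + 10p gives 12.5p = 87.5, so p* = 7.
Plugging p* into demand: q* = 482.5 - 2.5(7) = 465.
Total expenditure = p* × q* = 7 × 465 = 3255.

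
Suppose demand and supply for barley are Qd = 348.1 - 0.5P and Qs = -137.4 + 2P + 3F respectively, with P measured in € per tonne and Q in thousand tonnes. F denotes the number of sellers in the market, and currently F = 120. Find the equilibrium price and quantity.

P* = 50.2, Q* = 323

With F = 120, supply is Qs = 222.6 + 2P.
Equating demand and supply, 348.1 - 0.5P = 222.6 + 2P gives 2.5P = 125.5, so P* = 50.2.
From the demand curve, Q* = 348.1 - 0.5(50.2) = 323.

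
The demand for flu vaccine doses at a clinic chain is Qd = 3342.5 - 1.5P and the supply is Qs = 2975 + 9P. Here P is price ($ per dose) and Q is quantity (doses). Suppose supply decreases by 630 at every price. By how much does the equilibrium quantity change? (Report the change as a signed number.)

The market clears where 3342.5 - 1.5P = 2975 + 9P. Rearranging, 10.5P = 367.5, hence P* = 35.
Substitute back: Q* = 3342.5 - 1.5(35) = 3290.
After the shift, supply is Qs = 2345 + 9P.
Re-solving, 10.5P = 997.5 gives P = 95 and Q = 3200.
ΔQ = 3200 - 3290 = -90.

ΔQ = -90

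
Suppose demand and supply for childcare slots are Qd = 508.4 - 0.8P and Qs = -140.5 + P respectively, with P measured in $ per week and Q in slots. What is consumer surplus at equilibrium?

Set Qd = Qs: 508.4 - 0.8P = -140.5 + P, so 648.9 = 1.8P and P* = 360.5.
Plugging P* into demand: Q* = 508.4 - 0.8(360.5) = 220.
Demand choke price (Qd = 0): P = 508.4/0.8 = 635.5. Consumer surplus = ½ × (635.5 - 360.5) × 220 = 30250.

Consumer surplus = 30250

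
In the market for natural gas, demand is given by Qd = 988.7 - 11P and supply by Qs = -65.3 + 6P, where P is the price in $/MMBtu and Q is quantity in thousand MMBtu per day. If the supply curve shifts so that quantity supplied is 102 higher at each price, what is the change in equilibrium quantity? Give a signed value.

ΔQ = 66

At equilibrium Qd = Qs, so 988.7 - 11P = -65.3 + 6P; collecting terms, 1054 = 17P and P* = 62.
Substitute back: Q* = 988.7 - 11(62) = 306.7.
After the shift, supply is Qs = 36.7 + 6P.
Re-solving, 17P = 952 gives P = 56 and Q = 372.7.
ΔQ = 372.7 - 306.7 = 66.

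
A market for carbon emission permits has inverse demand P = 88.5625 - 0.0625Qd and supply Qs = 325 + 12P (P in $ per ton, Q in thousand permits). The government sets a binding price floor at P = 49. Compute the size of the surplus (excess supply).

Surplus = 280

Solving each curve for Q: Qd = 1417 - 16P.
Evaluating both curves at the floor price 49 gives Qd = 633, Qs = 913.
Surplus = Qs - Qd = 913 - 633 = 280.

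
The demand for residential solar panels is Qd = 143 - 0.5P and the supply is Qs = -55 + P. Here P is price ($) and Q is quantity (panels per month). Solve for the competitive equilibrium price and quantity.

P* = 132, Q* = 77

At equilibrium Qd = Qs, so 143 - 0.5P = -55 + P; collecting terms, 198 = 1.5P and P* = 132.
Substitute back: Q* = 143 - 0.5(132) = 77.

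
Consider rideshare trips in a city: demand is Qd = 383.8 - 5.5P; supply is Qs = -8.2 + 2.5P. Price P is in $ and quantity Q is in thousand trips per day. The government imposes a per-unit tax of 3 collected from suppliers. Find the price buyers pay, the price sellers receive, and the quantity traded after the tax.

Suppliers keep P_s = P_b - 3 per unit, so supply in terms of the buyer price is Qs = -15.7 + 2.5P_b.
Set Qd = Qs: 383.8 - 5.5P_b = -15.7 + 2.5P_b, so 399.5 = 8P_b and P_b = 49.9375.
Then P_s = 49.9375 - 3 = 46.9375 and Q = 383.8 - 5.5(49.9375) = 109.14375.

P_b = 49.9375, P_s = 46.9375, Q = 109.14375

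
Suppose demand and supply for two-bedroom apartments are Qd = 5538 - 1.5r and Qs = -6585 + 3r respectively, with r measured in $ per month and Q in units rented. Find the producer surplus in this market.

Producer surplus = 373501.5

Set Qd = Qs: 5538 - 1.5r = -6585 + 3r, so 12123 = 4.5r and r* = 2694.
Plugging r* into demand: Q* = 5538 - 1.5(2694) = 1497.
Supply choke price (Qs = 0): r = 2195. Producer surplus = ½ × (2694 - 2195) × 1497 = 373501.5.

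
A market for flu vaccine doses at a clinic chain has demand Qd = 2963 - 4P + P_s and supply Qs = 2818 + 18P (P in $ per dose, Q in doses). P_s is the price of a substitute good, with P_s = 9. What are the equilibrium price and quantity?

With P_s = 9, demand is Qd = 2972 - 4P.
At equilibrium Qd = Qs, so 2972 - 4P = 2818 + 18P; collecting terms, 154 = 22P and P* = 7.
From the demand curve, Q* = 2972 - 4(7) = 2944.

P* = 7, Q* = 2944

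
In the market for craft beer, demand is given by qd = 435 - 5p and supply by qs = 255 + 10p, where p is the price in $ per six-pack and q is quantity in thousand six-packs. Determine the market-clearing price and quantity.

p* = 12, q* = 375

The market clears where 435 - 5p = 255 + 10p. Rearranging, 15p = 180, hence p* = 12.
Plugging p* into demand: q* = 435 - 5(12) = 375.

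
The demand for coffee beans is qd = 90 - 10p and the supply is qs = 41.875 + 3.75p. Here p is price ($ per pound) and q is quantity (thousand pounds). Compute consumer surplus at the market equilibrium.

Consumer surplus = 151.25

Equating demand and supply, 90 - 10p = 41.875 + 3.75p gives 13.75p = 48.125, so p* = 3.5.
Then q* = 90 - 10(3.5) = 55.
Demand choke price (qd = 0): p = 90/10 = 9. Consumer surplus = ½ × (9 - 3.5) × 55 = 151.25.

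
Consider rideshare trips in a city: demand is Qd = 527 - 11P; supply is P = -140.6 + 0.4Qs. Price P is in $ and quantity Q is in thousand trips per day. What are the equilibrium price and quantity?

Solving each curve for Q: Qs = 351.5 + 2.5P.
At equilibrium Qd = Qs, so 527 - 11P = 351.5 + 2.5P; collecting terms, 175.5 = 13.5P and P* = 13.
Plugging P* into demand: Q* = 527 - 11(13) = 384.

P* = 13, Q* = 384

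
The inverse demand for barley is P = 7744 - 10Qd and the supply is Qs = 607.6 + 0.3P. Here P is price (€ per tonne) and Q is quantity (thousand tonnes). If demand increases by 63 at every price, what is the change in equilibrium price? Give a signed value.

ΔP = 157.5

In direct form, Qd = 774.4 - 0.1P.
Equating demand and supply, 774.4 - 0.1P = 607.6 + 0.3P gives 0.4P = 166.8, so P* = 417.
Substitute back: Q* = 774.4 - 0.1(417) = 732.7.
After the shift, demand is Qd = 837.4 - 0.1P.
Re-solving, 0.4P = 229.8 gives P = 574.5 and Q = 779.95.
ΔP = 574.5 - 417 = 157.5.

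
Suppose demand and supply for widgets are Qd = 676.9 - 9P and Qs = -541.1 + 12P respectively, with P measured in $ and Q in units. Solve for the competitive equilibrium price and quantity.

At equilibrium Qd = Qs, so 676.9 - 9P = -541.1 + 12P; collecting terms, 1218 = 21P and P* = 58.
Plugging P* into demand: Q* = 676.9 - 9(58) = 154.9.

P* = 58, Q* = 154.9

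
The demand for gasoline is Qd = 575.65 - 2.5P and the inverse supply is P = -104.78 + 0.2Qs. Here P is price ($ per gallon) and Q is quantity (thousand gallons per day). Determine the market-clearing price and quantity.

P* = 6.9, Q* = 558.4

Inverting to quantity form: Qs = 523.9 + 5P.
The market clears where 575.65 - 2.5P = 523.9 + 5P. Rearranging, 7.5P = 51.75, hence P* = 6.9.
From the demand curve, Q* = 575.65 - 2.5(6.9) = 558.4.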